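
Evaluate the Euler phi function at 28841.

28500

Factor: 28841 = 151 · 191.
φ(28841) = (151−1) · (191−1) = 150 · 190 = 28500.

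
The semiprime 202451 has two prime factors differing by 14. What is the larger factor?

457

Since p = q + 14, we have 202451 = q(q + 14), so q² + 14q − 202451 = 0.
Discriminant: 14² + 4·202451 = 196 + 809804 = 810000; √810000 = 900.
q = (−14 + 900)/2 = 443, and p = q + 14 = 457.
Check: 443 · 457 = 202451.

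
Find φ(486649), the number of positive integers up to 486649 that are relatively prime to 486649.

462336

Factor: 486649 = 29 · 97 · 173.
φ(486649) = (29−1) · (97−1) · (173−1) = 28 · 96 · 172 = 462336.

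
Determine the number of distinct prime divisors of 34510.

5

34510 = 2 · 17255
17255 = 5 · 3451
3451 = 7 · 493
493 = 17 · 29
34510 = 2 · 5 · 7 · 17 · 29, which has 5 distinct prime factors.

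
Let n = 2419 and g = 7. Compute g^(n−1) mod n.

7^1 ≡ 7 (mod 2419)
7^2 ≡ 7^2 = 49 ≡ 49 (mod 2419)
7^4 ≡ 49^2 = 2401 ≡ 2401 (mod 2419)
7^8 ≡ 2401^2 = 5764801 ≡ 324 (mod 2419)
7^16 ≡ 324^2 = 104976 ≡ 959 (mod 2419)
7^32 ≡ 959^2 = 919681 ≡ 461 (mod 2419)
7^64 ≡ 461^2 = 212521 ≡ 2068 (mod 2419)
7^128 ≡ 2068^2 = 4276624 ≡ 2251 (mod 2419)
7^256 ≡ 2251^2 = 5067001 ≡ 1615 (mod 2419)
7^512 ≡ 1615^2 = 2608225 ≡ 543 (mod 2419)
7^1024 ≡ 543^2 = 294849 ≡ 2150 (mod 2419)
7^2048 ≡ 2150^2 = 4622500 ≡ 2210 (mod 2419)
2418 = 2048 + 256 + 64 + 32 + 16 + 2 in binary powers of 2.
So 7^2418 ≡ 2210 · 1615 · 2068 · 461 · 959 · 49 ≡ 743 (mod 2419).
Since 743 ≠ 1, base 7 is a Fermat witness: 2419 is composite.

743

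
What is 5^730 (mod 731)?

5^1 ≡ 5 (mod 731)
5^2 ≡ 5^2 = 25 ≡ 25 (mod 731)
5^4 ≡ 25^2 = 625 ≡ 625 (mod 731)
5^8 ≡ 625^2 = 390625 ≡ 271 (mod 731)
5^16 ≡ 271^2 = 73441 ≡ 341 (mod 731)
5^32 ≡ 341^2 = 116281 ≡ 52 (mod 731)
5^64 ≡ 52^2 = 2704 ≡ 511 (mod 731)
5^128 ≡ 511^2 = 261121 ≡ 154 (mod 731)
5^256 ≡ 154^2 = 23716 ≡ 324 (mod 731)
5^512 ≡ 324^2 = 104976 ≡ 443 (mod 731)
730 = 512 + 128 + 64 + 16 + 8 + 2 in binary powers of 2.
So 5^730 ≡ 443 · 154 · 511 · 341 · 271 · 25 ≡ 298 (mod 731).
Since 298 ≠ 1, base 5 is a Fermat witness: 731 is composite.

298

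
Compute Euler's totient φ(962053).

930864

Factor: 962053 = 67 · 83 · 173.
φ(962053) = (67−1) · (83−1) · (173−1) = 66 · 82 · 172 = 930864.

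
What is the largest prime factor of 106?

106 = 2 · 53
53 is prime.
So 106 = 2 · 53; the largest prime factor is 53.

53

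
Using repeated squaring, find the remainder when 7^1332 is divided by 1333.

388

7^1 ≡ 7 (mod 1333)
7^2 ≡ 7^2 = 49 ≡ 49 (mod 1333)
7^4 ≡ 49^2 = 2401 ≡ 1068 (mod 1333)
7^8 ≡ 1068^2 = 1140624 ≡ 909 (mod 1333)
7^16 ≡ 909^2 = 826281 ≡ 1154 (mod 1333)
7^32 ≡ 1154^2 = 1331716 ≡ 49 (mod 1333)
7^64 ≡ 49^2 = 2401 ≡ 1068 (mod 1333)
7^128 ≡ 1068^2 = 1140624 ≡ 909 (mod 1333)
7^256 ≡ 909^2 = 826281 ≡ 1154 (mod 1333)
7^512 ≡ 1154^2 = 1331716 ≡ 49 (mod 1333)
7^1024 ≡ 49^2 = 2401 ≡ 1068 (mod 1333)
1332 = 1024 + 256 + 32 + 16 + 4 in binary powers of 2.
So 7^1332 ≡ 1068 · 1154 · 49 · 1154 · 1068 ≡ 388 (mod 1333).
Since 388 ≠ 1, base 7 is a Fermat witness: 1333 is composite.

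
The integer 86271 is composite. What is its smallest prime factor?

3

86271 is odd.
Digit sum 24, divisible by 3.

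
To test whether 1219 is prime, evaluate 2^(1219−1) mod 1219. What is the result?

785

2^1 ≡ 2 (mod 1219)
2^2 ≡ 2^2 = 4 ≡ 4 (mod 1219)
2^4 ≡ 4^2 = 16 ≡ 16 (mod 1219)
2^8 ≡ 16^2 = 256 ≡ 256 (mod 1219)
2^16 ≡ 256^2 = 65536 ≡ 929 (mod 1219)
2^32 ≡ 929^2 = 863041 ≡ 1208 (mod 1219)
2^64 ≡ 1208^2 = 1459264 ≡ 121 (mod 1219)
2^128 ≡ 121^2 = 14641 ≡ 13 (mod 1219)
2^256 ≡ 13^2 = 169 ≡ 169 (mod 1219)
2^512 ≡ 169^2 = 28561 ≡ 524 (mod 1219)
2^1024 ≡ 524^2 = 274576 ≡ 301 (mod 1219)
1218 = 1024 + 128 + 64 + 2 in binary powers of 2.
So 2^1218 ≡ 301 · 13 · 121 · 4 ≡ 785 (mod 1219).
Since 785 ≠ 1, base 2 is a Fermat witness: 1219 is composite.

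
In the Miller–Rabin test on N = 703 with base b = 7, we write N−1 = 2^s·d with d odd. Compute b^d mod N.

1

703 − 1 = 702 = 2^1 · 351, so d = 351.
7^1 ≡ 7 (mod 703)
7^2 ≡ 7^2 = 49 ≡ 49 (mod 703)
7^4 ≡ 49^2 = 2401 ≡ 292 (mod 703)
7^8 ≡ 292^2 = 85264 ≡ 201 (mod 703)
7^16 ≡ 201^2 = 40401 ≡ 330 (mod 703)
7^32 ≡ 330^2 = 108900 ≡ 638 (mod 703)
7^64 ≡ 638^2 = 407044 ≡ 7 (mod 703)
7^128 ≡ 7^2 = 49 ≡ 49 (mod 703)
7^256 ≡ 49^2 = 2401 ≡ 292 (mod 703)
351 = 256 + 64 + 16 + 8 + 4 + 2 + 1 in binary powers of 2.
So 7^351 ≡ 292 · 7 · 330 · 201 · 292 · 49 · 7 ≡ 1 (mod 703).
Since 7^d ≡ 1 (mod 703), base 7 does not prove 703 composite.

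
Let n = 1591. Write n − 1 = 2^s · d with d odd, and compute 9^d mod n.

322

1591 − 1 = 1590 = 2^1 · 795, so d = 795.
9^1 ≡ 9 (mod 1591)
9^2 ≡ 9^2 = 81 ≡ 81 (mod 1591)
9^4 ≡ 81^2 = 6561 ≡ 197 (mod 1591)
9^8 ≡ 197^2 = 38809 ≡ 625 (mod 1591)
9^16 ≡ 625^2 = 390625 ≡ 830 (mod 1591)
9^32 ≡ 830^2 = 688900 ≡ 1588 (mod 1591)
9^64 ≡ 1588^2 = 2521744 ≡ 9 (mod 1591)
9^128 ≡ 9^2 = 81 ≡ 81 (mod 1591)
9^256 ≡ 81^2 = 6561 ≡ 197 (mod 1591)
9^512 ≡ 197^2 = 38809 ≡ 625 (mod 1591)
795 = 512 + 256 + 16 + 8 + 2 + 1 in binary powers of 2.
So 9^795 ≡ 625 · 197 · 830 · 625 · 81 · 9 ≡ 322 (mod 1591).
Squaring chain: 322; never reaches −1, so base 9 is a Miller–Rabin witness that 1591 is composite.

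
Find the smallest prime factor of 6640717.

6640717 is odd.
Digit sum 31, not divisible by 3.
Ends in 7: not divisible by 5.
7: 6640717 = 7·948673 + 6
11: 6640717 = 11·603701 + 6
13: 6640717 = 13·510824 + 5
17: 6640717 = 17·390630 + 7
19: 6640717 = 19·349511 + 8
23: 6640717 = 23·288726 + 19
29: 6640717 = 29·228990 + 7
31: 6640717 = 31·214216 + 21
37: 6640717 = 37·179478 + 31
41: 6640717 = 41·161968 + 29
43: 6640717 = 43·154435 + 12
47: 6640717 = 47·141291 + 40
53: 6640717 = 53·125296 + 29
59: 6640717 = 59·112554 + 31
61: 6640717 = 61·108864 + 13
67: 6640717 = 67·99115 + 12
71: 6640717 = 71·93531 + 16
73: 6640717 = 73·90968 + 53
79: 6640717 = 79·84059 + 56
83: 6640717 = 83·80008 + 53
89: 6640717 = 89·74614 + 71
97: 6640717 = 97·68461

97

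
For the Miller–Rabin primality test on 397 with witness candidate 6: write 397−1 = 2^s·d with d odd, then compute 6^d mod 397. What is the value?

397 − 1 = 396 = 2^2 · 99, so d = 99.
6^1 ≡ 6 (mod 397)
6^2 ≡ 6^2 = 36 ≡ 36 (mod 397)
6^4 ≡ 36^2 = 1296 ≡ 105 (mod 397)
6^8 ≡ 105^2 = 11025 ≡ 306 (mod 397)
6^16 ≡ 306^2 = 93636 ≡ 341 (mod 397)
6^32 ≡ 341^2 = 116281 ≡ 357 (mod 397)
6^64 ≡ 357^2 = 127449 ≡ 12 (mod 397)
99 = 64 + 32 + 2 + 1 in binary powers of 2.
So 6^99 ≡ 12 · 357 · 36 · 6 ≡ 334 (mod 397).
Squaring chain: 334 → 396; reaches −1, so base 6 does not prove 397 composite.

334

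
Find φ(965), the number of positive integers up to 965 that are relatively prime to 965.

Factor: 965 = 5 · 193.
φ(965) = (5−1) · (193−1) = 4 · 192 = 768.

768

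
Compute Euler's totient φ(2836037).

2776032

Factor: 2836037 = 127 · 137 · 163.
φ(2836037) = (127−1) · (137−1) · (163−1) = 126 · 136 · 162 = 2776032.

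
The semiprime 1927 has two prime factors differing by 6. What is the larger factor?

Since p = q + 6, we have 1927 = q(q + 6), so q² + 6q − 1927 = 0.
Discriminant: 6² + 4·1927 = 36 + 7708 = 7744; √7744 = 88.
q = (−6 + 88)/2 = 41, and p = q + 6 = 47.
Check: 41 · 47 = 1927.

47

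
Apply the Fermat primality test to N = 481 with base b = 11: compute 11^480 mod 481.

11^1 ≡ 11 (mod 481)
11^2 ≡ 11^2 = 121 ≡ 121 (mod 481)
11^4 ≡ 121^2 = 14641 ≡ 211 (mod 481)
11^8 ≡ 211^2 = 44521 ≡ 269 (mod 481)
11^16 ≡ 269^2 = 72361 ≡ 211 (mod 481)
11^32 ≡ 211^2 = 44521 ≡ 269 (mod 481)
11^64 ≡ 269^2 = 72361 ≡ 211 (mod 481)
11^128 ≡ 211^2 = 44521 ≡ 269 (mod 481)
11^256 ≡ 269^2 = 72361 ≡ 211 (mod 481)
480 = 256 + 128 + 64 + 32 in binary powers of 2.
So 11^480 ≡ 211 · 269 · 211 · 269 ≡ 1 (mod 481).
Since the result is 1, base 11 gives no evidence that 481 is composite.

1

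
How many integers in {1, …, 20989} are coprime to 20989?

20700

Factor: 20989 = 139 · 151.
φ(20989) = (139−1) · (151−1) = 138 · 150 = 20700.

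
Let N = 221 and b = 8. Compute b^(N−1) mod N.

8^1 ≡ 8 (mod 221)
8^2 ≡ 8^2 = 64 ≡ 64 (mod 221)
8^4 ≡ 64^2 = 4096 ≡ 118 (mod 221)
8^8 ≡ 118^2 = 13924 ≡ 1 (mod 221)
8^16 ≡ 1^2 = 1 ≡ 1 (mod 221)
8^32 ≡ 1^2 = 1 ≡ 1 (mod 221)
8^64 ≡ 1^2 = 1 ≡ 1 (mod 221)
8^128 ≡ 1^2 = 1 ≡ 1 (mod 221)
220 = 128 + 64 + 16 + 8 + 4 in binary powers of 2.
So 8^220 ≡ 1 · 1 · 1 · 1 · 118 ≡ 118 (mod 221).
Since 118 ≠ 1, base 8 is a Fermat witness: 221 is composite.

118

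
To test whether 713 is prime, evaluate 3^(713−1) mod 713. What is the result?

3^1 ≡ 3 (mod 713)
3^2 ≡ 3^2 = 9 ≡ 9 (mod 713)
3^4 ≡ 9^2 = 81 ≡ 81 (mod 713)
3^8 ≡ 81^2 = 6561 ≡ 144 (mod 713)
3^16 ≡ 144^2 = 20736 ≡ 59 (mod 713)
3^32 ≡ 59^2 = 3481 ≡ 629 (mod 713)
3^64 ≡ 629^2 = 395641 ≡ 639 (mod 713)
3^128 ≡ 639^2 = 408321 ≡ 485 (mod 713)
3^256 ≡ 485^2 = 235225 ≡ 648 (mod 713)
3^512 ≡ 648^2 = 419904 ≡ 660 (mod 713)
712 = 512 + 128 + 64 + 8 in binary powers of 2.
So 3^712 ≡ 660 · 485 · 639 · 144 ≡ 696 (mod 713).
Since 696 ≠ 1, base 3 is a Fermat witness: 713 is composite.

696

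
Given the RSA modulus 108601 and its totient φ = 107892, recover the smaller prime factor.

223

φ(n) = (p−1)(q−1) = n − (p+q) + 1, so p + q = 108601 − 107892 + 1 = 710.
p and q are the roots of t² − 710t + 108601 = 0.
Discriminant: 710² − 4·108601 = 504100 − 434404 = 69696; √69696 = 264.
q = (710 − 264)/2 = 223, p = (710 + 264)/2 = 487.
Check: 223 · 487 = 108601.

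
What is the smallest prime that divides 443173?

443173 is odd.
Digit sum 22, not divisible by 3.
Ends in 3: not divisible by 5.
7: 443173 = 7·63310 + 3
11: 443173 = 11·40288 + 5
13: 443173 = 13·34090 + 3
17: 443173 = 17·26069

17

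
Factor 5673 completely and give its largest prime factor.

5673 = 3 · 1891
1891 = 31 · 61
61 is prime.
So 5673 = 3 · 31 · 61; the largest prime factor is 61.

61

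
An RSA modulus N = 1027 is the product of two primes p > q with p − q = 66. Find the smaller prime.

13

Since p = q + 66, we have 1027 = q(q + 66), so q² + 66q − 1027 = 0.
Discriminant: 66² + 4·1027 = 4356 + 4108 = 8464; √8464 = 92.
q = (−66 + 92)/2 = 13, and p = q + 66 = 79.
Check: 13 · 79 = 1027.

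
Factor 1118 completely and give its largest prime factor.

1118 = 2 · 559
559 = 13 · 43
43 is prime.
So 1118 = 2 · 13 · 43; the largest prime factor is 43.

43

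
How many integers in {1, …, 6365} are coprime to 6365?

Factor: 6365 = 5 · 19 · 67.
φ(6365) = (5−1) · (19−1) · (67−1) = 4 · 18 · 66 = 4752.

4752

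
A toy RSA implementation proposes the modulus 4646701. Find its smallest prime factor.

79

4646701 is odd.
Digit sum 28, not divisible by 3.
Ends in 1: not divisible by 5.
7: 4646701 = 7·663814 + 3
11: 4646701 = 11·422427 + 4
13: 4646701 = 13·357438 + 7
17: 4646701 = 17·273335 + 6
19: 4646701 = 19·244563 + 4
23: 4646701 = 23·202030 + 11
29: 4646701 = 29·160231 + 2
31: 4646701 = 31·149893 + 18
37: 4646701 = 37·125586 + 19
41: 4646701 = 41·113334 + 7
43: 4646701 = 43·108062 + 35
47: 4646701 = 47·98865 + 46
53: 4646701 = 53·87673 + 32
59: 4646701 = 59·78757 + 38
61: 4646701 = 61·76175 + 26
67: 4646701 = 67·69353 + 50
71: 4646701 = 71·65446 + 35
73: 4646701 = 73·63653 + 32
79: 4646701 = 79·58819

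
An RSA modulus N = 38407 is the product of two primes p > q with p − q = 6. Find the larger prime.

199

Since p = q + 6, we have 38407 = q(q + 6), so q² + 6q − 38407 = 0.
Discriminant: 6² + 4·38407 = 36 + 153628 = 153664; √153664 = 392.
q = (−6 + 392)/2 = 193, and p = q + 6 = 199.
Check: 193 · 199 = 38407.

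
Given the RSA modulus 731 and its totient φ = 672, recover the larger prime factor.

43

φ(n) = (p−1)(q−1) = n − (p+q) + 1, so p + q = 731 − 672 + 1 = 60.
p and q are the roots of t² − 60t + 731 = 0.
Discriminant: 60² − 4·731 = 3600 − 2924 = 676; √676 = 26.
q = (60 − 26)/2 = 17, p = (60 + 26)/2 = 43.
Check: 17 · 43 = 731.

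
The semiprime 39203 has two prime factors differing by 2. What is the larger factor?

199

Since p = q + 2, we have 39203 = q(q + 2), so q² + 2q − 39203 = 0.
Discriminant: 2² + 4·39203 = 4 + 156812 = 156816; √156816 = 396.
q = (−2 + 396)/2 = 197, and p = q + 2 = 199.
Check: 197 · 199 = 39203.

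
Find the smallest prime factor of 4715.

5

4715 is odd.
Digit sum 17, not divisible by 3.
Ends in 5: divisible by 5.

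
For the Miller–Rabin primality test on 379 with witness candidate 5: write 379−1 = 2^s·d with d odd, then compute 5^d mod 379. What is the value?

379 − 1 = 378 = 2^1 · 189, so d = 189.
5^1 ≡ 5 (mod 379)
5^2 ≡ 5^2 = 25 ≡ 25 (mod 379)
5^4 ≡ 25^2 = 625 ≡ 246 (mod 379)
5^8 ≡ 246^2 = 60516 ≡ 255 (mod 379)
5^16 ≡ 255^2 = 65025 ≡ 216 (mod 379)
5^32 ≡ 216^2 = 46656 ≡ 39 (mod 379)
5^64 ≡ 39^2 = 1521 ≡ 5 (mod 379)
5^128 ≡ 5^2 = 25 ≡ 25 (mod 379)
189 = 128 + 32 + 16 + 8 + 4 + 1 in binary powers of 2.
So 5^189 ≡ 25 · 39 · 216 · 255 · 246 · 5 ≡ 1 (mod 379).
Since 5^d ≡ 1 (mod 379), base 5 does not prove 379 composite.

1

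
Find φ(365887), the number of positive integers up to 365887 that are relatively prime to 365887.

349272

Factor: 365887 = 43 · 67 · 127.
φ(365887) = (43−1) · (67−1) · (127−1) = 42 · 66 · 126 = 349272.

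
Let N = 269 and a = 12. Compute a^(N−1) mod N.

1

12^1 ≡ 12 (mod 269)
12^2 ≡ 12^2 = 144 ≡ 144 (mod 269)
12^4 ≡ 144^2 = 20736 ≡ 23 (mod 269)
12^8 ≡ 23^2 = 529 ≡ 260 (mod 269)
12^16 ≡ 260^2 = 67600 ≡ 81 (mod 269)
12^32 ≡ 81^2 = 6561 ≡ 105 (mod 269)
12^64 ≡ 105^2 = 11025 ≡ 265 (mod 269)
12^128 ≡ 265^2 = 70225 ≡ 16 (mod 269)
12^256 ≡ 16^2 = 256 ≡ 256 (mod 269)
268 = 256 + 8 + 4 in binary powers of 2.
So 12^268 ≡ 256 · 260 · 23 ≡ 1 (mod 269).
Since the result is 1, base 12 gives no evidence that 269 is composite.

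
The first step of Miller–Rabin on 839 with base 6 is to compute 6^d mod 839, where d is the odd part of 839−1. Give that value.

839 − 1 = 838 = 2^1 · 419, so d = 419.
6^1 ≡ 6 (mod 839)
6^2 ≡ 6^2 = 36 ≡ 36 (mod 839)
6^4 ≡ 36^2 = 1296 ≡ 457 (mod 839)
6^8 ≡ 457^2 = 208849 ≡ 777 (mod 839)
6^16 ≡ 777^2 = 603729 ≡ 488 (mod 839)
6^32 ≡ 488^2 = 238144 ≡ 707 (mod 839)
6^64 ≡ 707^2 = 499849 ≡ 644 (mod 839)
6^128 ≡ 644^2 = 414736 ≡ 270 (mod 839)
6^256 ≡ 270^2 = 72900 ≡ 746 (mod 839)
419 = 256 + 128 + 32 + 2 + 1 in binary powers of 2.
So 6^419 ≡ 746 · 270 · 707 · 36 · 6 ≡ 1 (mod 839).
Since 6^d ≡ 1 (mod 839), base 6 does not prove 839 composite.

1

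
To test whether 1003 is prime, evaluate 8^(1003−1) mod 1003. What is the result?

8^1 ≡ 8 (mod 1003)
8^2 ≡ 8^2 = 64 ≡ 64 (mod 1003)
8^4 ≡ 64^2 = 4096 ≡ 84 (mod 1003)
8^8 ≡ 84^2 = 7056 ≡ 35 (mod 1003)
8^16 ≡ 35^2 = 1225 ≡ 222 (mod 1003)
8^32 ≡ 222^2 = 49284 ≡ 137 (mod 1003)
8^64 ≡ 137^2 = 18769 ≡ 715 (mod 1003)
8^128 ≡ 715^2 = 511225 ≡ 698 (mod 1003)
8^256 ≡ 698^2 = 487204 ≡ 749 (mod 1003)
8^512 ≡ 749^2 = 561001 ≡ 324 (mod 1003)
1002 = 512 + 256 + 128 + 64 + 32 + 8 + 2 in binary powers of 2.
So 8^1002 ≡ 324 · 749 · 698 · 715 · 137 · 35 · 64 ≡ 812 (mod 1003).
Since 812 ≠ 1, base 8 is a Fermat witness: 1003 is composite.

812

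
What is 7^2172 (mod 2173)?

523

7^1 ≡ 7 (mod 2173)
7^2 ≡ 7^2 = 49 ≡ 49 (mod 2173)
7^4 ≡ 49^2 = 2401 ≡ 228 (mod 2173)
7^8 ≡ 228^2 = 51984 ≡ 2005 (mod 2173)
7^16 ≡ 2005^2 = 4020025 ≡ 2148 (mod 2173)
7^32 ≡ 2148^2 = 4613904 ≡ 625 (mod 2173)
7^64 ≡ 625^2 = 390625 ≡ 1658 (mod 2173)
7^128 ≡ 1658^2 = 2748964 ≡ 119 (mod 2173)
7^256 ≡ 119^2 = 14161 ≡ 1123 (mod 2173)
7^512 ≡ 1123^2 = 1261129 ≡ 789 (mod 2173)
7^1024 ≡ 789^2 = 622521 ≡ 1043 (mod 2173)
7^2048 ≡ 1043^2 = 1087849 ≡ 1349 (mod 2173)
2172 = 2048 + 64 + 32 + 16 + 8 + 4 in binary powers of 2.
So 7^2172 ≡ 1349 · 1658 · 625 · 2148 · 2005 · 228 ≡ 523 (mod 2173).
Since 523 ≠ 1, base 7 is a Fermat witness: 2173 is composite.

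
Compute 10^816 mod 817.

10^1 ≡ 10 (mod 817)
10^2 ≡ 10^2 = 100 ≡ 100 (mod 817)
10^4 ≡ 100^2 = 10000 ≡ 196 (mod 817)
10^8 ≡ 196^2 = 38416 ≡ 17 (mod 817)
10^16 ≡ 17^2 = 289 ≡ 289 (mod 817)
10^32 ≡ 289^2 = 83521 ≡ 187 (mod 817)
10^64 ≡ 187^2 = 34969 ≡ 655 (mod 817)
10^128 ≡ 655^2 = 429025 ≡ 100 (mod 817)
10^256 ≡ 100^2 = 10000 ≡ 196 (mod 817)
10^512 ≡ 196^2 = 38416 ≡ 17 (mod 817)
816 = 512 + 256 + 32 + 16 in binary powers of 2.
So 10^816 ≡ 17 · 196 · 187 · 289 ≡ 391 (mod 817).
Since 391 ≠ 1, base 10 is a Fermat witness: 817 is composite.

391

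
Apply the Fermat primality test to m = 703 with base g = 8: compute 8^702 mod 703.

628

8^1 ≡ 8 (mod 703)
8^2 ≡ 8^2 = 64 ≡ 64 (mod 703)
8^4 ≡ 64^2 = 4096 ≡ 581 (mod 703)
8^8 ≡ 581^2 = 337561 ≡ 121 (mod 703)
8^16 ≡ 121^2 = 14641 ≡ 581 (mod 703)
8^32 ≡ 581^2 = 337561 ≡ 121 (mod 703)
8^64 ≡ 121^2 = 14641 ≡ 581 (mod 703)
8^128 ≡ 581^2 = 337561 ≡ 121 (mod 703)
8^256 ≡ 121^2 = 14641 ≡ 581 (mod 703)
8^512 ≡ 581^2 = 337561 ≡ 121 (mod 703)
702 = 512 + 128 + 32 + 16 + 8 + 4 + 2 in binary powers of 2.
So 8^702 ≡ 121 · 121 · 121 · 581 · 121 · 581 · 64 ≡ 628 (mod 703).
Since 628 ≠ 1, base 8 is a Fermat witness: 703 is composite.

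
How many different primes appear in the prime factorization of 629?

629 = 17 · 37
629 = 17 · 37, which has 2 distinct prime factors.

2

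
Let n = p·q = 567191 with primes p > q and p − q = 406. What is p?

Since p = q + 406, we have 567191 = q(q + 406), so q² + 406q − 567191 = 0.
Discriminant: 406² + 4·567191 = 164836 + 2268764 = 2433600; √2433600 = 1560.
q = (−406 + 1560)/2 = 577, and p = q + 406 = 983.
Check: 577 · 983 = 567191.

983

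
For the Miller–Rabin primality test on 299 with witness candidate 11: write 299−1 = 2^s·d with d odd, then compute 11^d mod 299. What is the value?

267

299 − 1 = 298 = 2^1 · 149, so d = 149.
11^1 ≡ 11 (mod 299)
11^2 ≡ 11^2 = 121 ≡ 121 (mod 299)
11^4 ≡ 121^2 = 14641 ≡ 289 (mod 299)
11^8 ≡ 289^2 = 83521 ≡ 100 (mod 299)
11^16 ≡ 100^2 = 10000 ≡ 133 (mod 299)
11^32 ≡ 133^2 = 17689 ≡ 48 (mod 299)
11^64 ≡ 48^2 = 2304 ≡ 211 (mod 299)
11^128 ≡ 211^2 = 44521 ≡ 269 (mod 299)
149 = 128 + 16 + 4 + 1 in binary powers of 2.
So 11^149 ≡ 269 · 133 · 289 · 11 ≡ 267 (mod 299).
Squaring chain: 267; never reaches −1, so base 11 is a Miller–Rabin witness that 299 is composite.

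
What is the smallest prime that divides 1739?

37

1739 is odd.
Digit sum 20, not divisible by 3.
Ends in 9: not divisible by 5.
7: 1739 = 7·248 + 3
11: 1739 = 11·158 + 1
13: 1739 = 13·133 + 10
17: 1739 = 17·102 + 5
19: 1739 = 19·91 + 10
23: 1739 = 23·75 + 14
29: 1739 = 29·59 + 28
31: 1739 = 31·56 + 3
37: 1739 = 37·47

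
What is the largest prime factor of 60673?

83

60673 = 17 · 3569
3569 = 43 · 83
83 is prime.
So 60673 = 17 · 43 · 83; the largest prime factor is 83.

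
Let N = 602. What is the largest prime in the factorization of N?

43

602 = 2 · 301
301 = 7 · 43
43 is prime.
So 602 = 2 · 7 · 43; the largest prime factor is 43.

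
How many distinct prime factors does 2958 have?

4

2958 = 2 · 1479
1479 = 3 · 493
493 = 17 · 29
2958 = 2 · 3 · 17 · 29, which has 4 distinct prime factors.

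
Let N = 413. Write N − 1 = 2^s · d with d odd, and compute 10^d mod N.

129

413 − 1 = 412 = 2^2 · 103, so d = 103.
10^1 ≡ 10 (mod 413)
10^2 ≡ 10^2 = 100 ≡ 100 (mod 413)
10^4 ≡ 100^2 = 10000 ≡ 88 (mod 413)
10^8 ≡ 88^2 = 7744 ≡ 310 (mod 413)
10^16 ≡ 310^2 = 96100 ≡ 284 (mod 413)
10^32 ≡ 284^2 = 80656 ≡ 121 (mod 413)
10^64 ≡ 121^2 = 14641 ≡ 186 (mod 413)
103 = 64 + 32 + 4 + 2 + 1 in binary powers of 2.
So 10^103 ≡ 186 · 121 · 88 · 100 · 10 ≡ 129 (mod 413).
Squaring chain: 129 → 121; never reaches −1, so base 10 is a Miller–Rabin witness that 413 is composite.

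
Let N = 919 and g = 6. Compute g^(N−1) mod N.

6^1 ≡ 6 (mod 919)
6^2 ≡ 6^2 = 36 ≡ 36 (mod 919)
6^4 ≡ 36^2 = 1296 ≡ 377 (mod 919)
6^8 ≡ 377^2 = 142129 ≡ 603 (mod 919)
6^16 ≡ 603^2 = 363609 ≡ 604 (mod 919)
6^32 ≡ 604^2 = 364816 ≡ 892 (mod 919)
6^64 ≡ 892^2 = 795664 ≡ 729 (mod 919)
6^128 ≡ 729^2 = 531441 ≡ 259 (mod 919)
6^256 ≡ 259^2 = 67081 ≡ 913 (mod 919)
6^512 ≡ 913^2 = 833569 ≡ 36 (mod 919)
918 = 512 + 256 + 128 + 16 + 4 + 2 in binary powers of 2.
So 6^918 ≡ 36 · 913 · 259 · 604 · 377 · 36 ≡ 1 (mod 919).
Since the result is 1, base 6 gives no evidence that 919 is composite.

1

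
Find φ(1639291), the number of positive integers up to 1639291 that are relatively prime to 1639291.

1596672

Factor: 1639291 = 89 · 113 · 163.
φ(1639291) = (89−1) · (113−1) · (163−1) = 88 · 112 · 162 = 1596672.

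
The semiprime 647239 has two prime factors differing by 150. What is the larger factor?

883

Since p = q + 150, we have 647239 = q(q + 150), so q² + 150q − 647239 = 0.
Discriminant: 150² + 4·647239 = 22500 + 2588956 = 2611456; √2611456 = 1616.
q = (−150 + 1616)/2 = 733, and p = q + 150 = 883.
Check: 733 · 883 = 647239.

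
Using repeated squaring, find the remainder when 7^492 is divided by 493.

7^1 ≡ 7 (mod 493)
7^2 ≡ 7^2 = 49 ≡ 49 (mod 493)
7^4 ≡ 49^2 = 2401 ≡ 429 (mod 493)
7^8 ≡ 429^2 = 184041 ≡ 152 (mod 493)
7^16 ≡ 152^2 = 23104 ≡ 426 (mod 493)
7^32 ≡ 426^2 = 181476 ≡ 52 (mod 493)
7^64 ≡ 52^2 = 2704 ≡ 239 (mod 493)
7^128 ≡ 239^2 = 57121 ≡ 426 (mod 493)
7^256 ≡ 426^2 = 181476 ≡ 52 (mod 493)
492 = 256 + 128 + 64 + 32 + 8 + 4 in binary powers of 2.
So 7^492 ≡ 52 · 426 · 239 · 52 · 152 · 429 ≡ 455 (mod 493).
Since 455 ≠ 1, base 7 is a Fermat witness: 493 is composite.

455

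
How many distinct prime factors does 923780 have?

923780 = 2^2 · 230945
230945 = 5 · 46189
46189 = 11 · 4199
4199 = 13 · 323
323 = 17 · 19
923780 = 2^2 · 5 · 11 · 13 · 17 · 19, which has 6 distinct prime factors.

6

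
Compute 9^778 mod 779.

9^1 ≡ 9 (mod 779)
9^2 ≡ 9^2 = 81 ≡ 81 (mod 779)
9^4 ≡ 81^2 = 6561 ≡ 329 (mod 779)
9^8 ≡ 329^2 = 108241 ≡ 739 (mod 779)
9^16 ≡ 739^2 = 546121 ≡ 42 (mod 779)
9^32 ≡ 42^2 = 1764 ≡ 206 (mod 779)
9^64 ≡ 206^2 = 42436 ≡ 370 (mod 779)
9^128 ≡ 370^2 = 136900 ≡ 575 (mod 779)
9^256 ≡ 575^2 = 330625 ≡ 329 (mod 779)
9^512 ≡ 329^2 = 108241 ≡ 739 (mod 779)
778 = 512 + 256 + 8 + 2 in binary powers of 2.
So 9^778 ≡ 739 · 329 · 739 · 81 ≡ 614 (mod 779).
Since 614 ≠ 1, base 9 is a Fermat witness: 779 is composite.

614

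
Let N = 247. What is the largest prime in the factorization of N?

19

247 = 13 · 19
19 is prime.
So 247 = 13 · 19; the largest prime factor is 19.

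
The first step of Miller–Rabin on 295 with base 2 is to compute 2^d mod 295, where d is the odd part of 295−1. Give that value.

295 − 1 = 294 = 2^1 · 147, so d = 147.
2^1 ≡ 2 (mod 295)
2^2 ≡ 2^2 = 4 ≡ 4 (mod 295)
2^4 ≡ 4^2 = 16 ≡ 16 (mod 295)
2^8 ≡ 16^2 = 256 ≡ 256 (mod 295)
2^16 ≡ 256^2 = 65536 ≡ 46 (mod 295)
2^32 ≡ 46^2 = 2116 ≡ 51 (mod 295)
2^64 ≡ 51^2 = 2601 ≡ 241 (mod 295)
2^128 ≡ 241^2 = 58081 ≡ 261 (mod 295)
147 = 128 + 16 + 2 + 1 in binary powers of 2.
So 2^147 ≡ 261 · 46 · 4 · 2 ≡ 173 (mod 295).
Squaring chain: 173; never reaches −1, so base 2 is a Miller–Rabin witness that 295 is composite.

173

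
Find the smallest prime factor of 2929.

2929 is odd.
Digit sum 22, not divisible by 3.
Ends in 9: not divisible by 5.
7: 2929 = 7·418 + 3
11: 2929 = 11·266 + 3
13: 2929 = 13·225 + 4
17: 2929 = 17·172 + 5
19: 2929 = 19·154 + 3
23: 2929 = 23·127 + 8
29: 2929 = 29·101

29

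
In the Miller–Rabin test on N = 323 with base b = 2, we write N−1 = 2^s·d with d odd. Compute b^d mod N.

257

323 − 1 = 322 = 2^1 · 161, so d = 161.
2^1 ≡ 2 (mod 323)
2^2 ≡ 2^2 = 4 ≡ 4 (mod 323)
2^4 ≡ 4^2 = 16 ≡ 16 (mod 323)
2^8 ≡ 16^2 = 256 ≡ 256 (mod 323)
2^16 ≡ 256^2 = 65536 ≡ 290 (mod 323)
2^32 ≡ 290^2 = 84100 ≡ 120 (mod 323)
2^64 ≡ 120^2 = 14400 ≡ 188 (mod 323)
2^128 ≡ 188^2 = 35344 ≡ 137 (mod 323)
161 = 128 + 32 + 1 in binary powers of 2.
So 2^161 ≡ 137 · 120 · 2 ≡ 257 (mod 323).
Squaring chain: 257; never reaches −1, so base 2 is a Miller–Rabin witness that 323 is composite.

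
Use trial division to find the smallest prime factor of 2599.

23

2599 is odd.
Digit sum 25, not divisible by 3.
Ends in 9: not divisible by 5.
7: 2599 = 7·371 + 2
11: 2599 = 11·236 + 3
13: 2599 = 13·199 + 12
17: 2599 = 17·152 + 15
19: 2599 = 19·136 + 15
23: 2599 = 23·113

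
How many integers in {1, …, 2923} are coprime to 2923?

Factor: 2923 = 37 · 79.
φ(2923) = (37−1) · (79−1) = 36 · 78 = 2808.

2808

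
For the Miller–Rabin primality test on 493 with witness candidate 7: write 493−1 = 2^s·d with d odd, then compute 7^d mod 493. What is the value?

371

493 − 1 = 492 = 2^2 · 123, so d = 123.
7^1 ≡ 7 (mod 493)
7^2 ≡ 7^2 = 49 ≡ 49 (mod 493)
7^4 ≡ 49^2 = 2401 ≡ 429 (mod 493)
7^8 ≡ 429^2 = 184041 ≡ 152 (mod 493)
7^16 ≡ 152^2 = 23104 ≡ 426 (mod 493)
7^32 ≡ 426^2 = 181476 ≡ 52 (mod 493)
7^64 ≡ 52^2 = 2704 ≡ 239 (mod 493)
123 = 64 + 32 + 16 + 8 + 2 + 1 in binary powers of 2.
So 7^123 ≡ 239 · 52 · 426 · 152 · 49 · 7 ≡ 371 (mod 493).
Squaring chain: 371 → 94; never reaches −1, so base 7 is a Miller–Rabin witness that 493 is composite.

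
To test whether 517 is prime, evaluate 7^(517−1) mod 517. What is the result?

455

7^1 ≡ 7 (mod 517)
7^2 ≡ 7^2 = 49 ≡ 49 (mod 517)
7^4 ≡ 49^2 = 2401 ≡ 333 (mod 517)
7^8 ≡ 333^2 = 110889 ≡ 251 (mod 517)
7^16 ≡ 251^2 = 63001 ≡ 444 (mod 517)
7^32 ≡ 444^2 = 197136 ≡ 159 (mod 517)
7^64 ≡ 159^2 = 25281 ≡ 465 (mod 517)
7^128 ≡ 465^2 = 216225 ≡ 119 (mod 517)
7^256 ≡ 119^2 = 14161 ≡ 202 (mod 517)
7^512 ≡ 202^2 = 40804 ≡ 478 (mod 517)
516 = 512 + 4 in binary powers of 2.
So 7^516 ≡ 478 · 333 ≡ 455 (mod 517).
Since 455 ≠ 1, base 7 is a Fermat witness: 517 is composite.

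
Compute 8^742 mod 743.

8^1 ≡ 8 (mod 743)
8^2 ≡ 8^2 = 64 ≡ 64 (mod 743)
8^4 ≡ 64^2 = 4096 ≡ 381 (mod 743)
8^8 ≡ 381^2 = 145161 ≡ 276 (mod 743)
8^16 ≡ 276^2 = 76176 ≡ 390 (mod 743)
8^32 ≡ 390^2 = 152100 ≡ 528 (mod 743)
8^64 ≡ 528^2 = 278784 ≡ 159 (mod 743)
8^128 ≡ 159^2 = 25281 ≡ 19 (mod 743)
8^256 ≡ 19^2 = 361 ≡ 361 (mod 743)
8^512 ≡ 361^2 = 130321 ≡ 296 (mod 743)
742 = 512 + 128 + 64 + 32 + 4 + 2 in binary powers of 2.
So 8^742 ≡ 296 · 19 · 159 · 528 · 381 · 64 ≡ 1 (mod 743).
Since the result is 1, base 8 gives no evidence that 743 is composite.

1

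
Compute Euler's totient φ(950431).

Factor: 950431 = 59 · 89 · 181.
φ(950431) = (59−1) · (89−1) · (181−1) = 58 · 88 · 180 = 918720.

918720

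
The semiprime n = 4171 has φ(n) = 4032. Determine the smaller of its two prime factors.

43

φ(n) = (p−1)(q−1) = n − (p+q) + 1, so p + q = 4171 − 4032 + 1 = 140.
p and q are the roots of t² − 140t + 4171 = 0.
Discriminant: 140² − 4·4171 = 19600 − 16684 = 2916; √2916 = 54.
q = (140 − 54)/2 = 43, p = (140 + 54)/2 = 97.
Check: 43 · 97 = 4171.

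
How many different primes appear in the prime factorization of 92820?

92820 = 2^2 · 23205
23205 = 3 · 7735
7735 = 5 · 1547
1547 = 7 · 221
221 = 13 · 17
92820 = 2^2 · 3 · 5 · 7 · 13 · 17, which has 6 distinct prime factors.

6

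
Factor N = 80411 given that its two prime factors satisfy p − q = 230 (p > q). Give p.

421

Since p = q + 230, we have 80411 = q(q + 230), so q² + 230q − 80411 = 0.
Discriminant: 230² + 4·80411 = 52900 + 321644 = 374544; √374544 = 612.
q = (−230 + 612)/2 = 191, and p = q + 230 = 421.
Check: 191 · 421 = 80411.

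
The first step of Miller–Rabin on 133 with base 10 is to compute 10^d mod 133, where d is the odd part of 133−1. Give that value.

133 − 1 = 132 = 2^2 · 33, so d = 33.
10^1 ≡ 10 (mod 133)
10^2 ≡ 10^2 = 100 ≡ 100 (mod 133)
10^4 ≡ 100^2 = 10000 ≡ 25 (mod 133)
10^8 ≡ 25^2 = 625 ≡ 93 (mod 133)
10^16 ≡ 93^2 = 8649 ≡ 4 (mod 133)
10^32 ≡ 4^2 = 16 ≡ 16 (mod 133)
33 = 32 + 1 in binary powers of 2.
So 10^33 ≡ 16 · 10 ≡ 27 (mod 133).
Squaring chain: 27 → 64; never reaches −1, so base 10 is a Miller–Rabin witness that 133 is composite.

27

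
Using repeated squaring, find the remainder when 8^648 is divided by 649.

588

8^1 ≡ 8 (mod 649)
8^2 ≡ 8^2 = 64 ≡ 64 (mod 649)
8^4 ≡ 64^2 = 4096 ≡ 202 (mod 649)
8^8 ≡ 202^2 = 40804 ≡ 566 (mod 649)
8^16 ≡ 566^2 = 320356 ≡ 399 (mod 649)
8^32 ≡ 399^2 = 159201 ≡ 196 (mod 649)
8^64 ≡ 196^2 = 38416 ≡ 125 (mod 649)
8^128 ≡ 125^2 = 15625 ≡ 49 (mod 649)
8^256 ≡ 49^2 = 2401 ≡ 454 (mod 649)
8^512 ≡ 454^2 = 206116 ≡ 383 (mod 649)
648 = 512 + 128 + 8 in binary powers of 2.
So 8^648 ≡ 383 · 49 · 566 ≡ 588 (mod 649).
Since 588 ≠ 1, base 8 is a Fermat witness: 649 is composite.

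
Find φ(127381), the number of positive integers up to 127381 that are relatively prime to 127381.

116928

Factor: 127381 = 17 · 59 · 127.
φ(127381) = (17−1) · (59−1) · (127−1) = 16 · 58 · 126 = 116928.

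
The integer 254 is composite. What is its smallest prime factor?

254 is even: 2 divides it.

2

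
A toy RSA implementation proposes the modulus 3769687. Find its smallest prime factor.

59

3769687 is odd.
Digit sum 46, not divisible by 3.
Ends in 7: not divisible by 5.
7: 3769687 = 7·538526 + 5
11: 3769687 = 11·342698 + 9
13: 3769687 = 13·289975 + 12
17: 3769687 = 17·221746 + 5
19: 3769687 = 19·198404 + 11
23: 3769687 = 23·163899 + 10
29: 3769687 = 29·129989 + 6
31: 3769687 = 31·121602 + 25
37: 3769687 = 37·101883 + 16
41: 3769687 = 41·91943 + 24
43: 3769687 = 43·87667 + 6
47: 3769687 = 47·80206 + 5
53: 3769687 = 53·71126 + 9
59: 3769687 = 59·63893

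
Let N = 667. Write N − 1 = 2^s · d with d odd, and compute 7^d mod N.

458

667 − 1 = 666 = 2^1 · 333, so d = 333.
7^1 ≡ 7 (mod 667)
7^2 ≡ 7^2 = 49 ≡ 49 (mod 667)
7^4 ≡ 49^2 = 2401 ≡ 400 (mod 667)
7^8 ≡ 400^2 = 160000 ≡ 587 (mod 667)
7^16 ≡ 587^2 = 344569 ≡ 397 (mod 667)
7^32 ≡ 397^2 = 157609 ≡ 197 (mod 667)
7^64 ≡ 197^2 = 38809 ≡ 123 (mod 667)
7^128 ≡ 123^2 = 15129 ≡ 455 (mod 667)
7^256 ≡ 455^2 = 207025 ≡ 255 (mod 667)
333 = 256 + 64 + 8 + 4 + 1 in binary powers of 2.
So 7^333 ≡ 255 · 123 · 587 · 400 · 7 ≡ 458 (mod 667).
Squaring chain: 458; never reaches −1, so base 7 is a Miller–Rabin witness that 667 is composite.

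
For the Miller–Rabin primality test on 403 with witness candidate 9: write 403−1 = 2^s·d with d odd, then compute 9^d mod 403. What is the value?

287

403 − 1 = 402 = 2^1 · 201, so d = 201.
9^1 ≡ 9 (mod 403)
9^2 ≡ 9^2 = 81 ≡ 81 (mod 403)
9^4 ≡ 81^2 = 6561 ≡ 113 (mod 403)
9^8 ≡ 113^2 = 12769 ≡ 276 (mod 403)
9^16 ≡ 276^2 = 76176 ≡ 9 (mod 403)
9^32 ≡ 9^2 = 81 ≡ 81 (mod 403)
9^64 ≡ 81^2 = 6561 ≡ 113 (mod 403)
9^128 ≡ 113^2 = 12769 ≡ 276 (mod 403)
201 = 128 + 64 + 8 + 1 in binary powers of 2.
So 9^201 ≡ 276 · 113 · 276 · 9 ≡ 287 (mod 403).
Squaring chain: 287; never reaches −1, so base 9 is a Miller–Rabin witness that 403 is composite.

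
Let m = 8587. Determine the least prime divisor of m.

8587 is odd.
Digit sum 28, not divisible by 3.
Ends in 7: not divisible by 5.
7: 8587 = 7·1226 + 5
11: 8587 = 11·780 + 7
13: 8587 = 13·660 + 7
17: 8587 = 17·505 + 2
19: 8587 = 19·451 + 18
23: 8587 = 23·373 + 8
29: 8587 = 29·296 + 3
31: 8587 = 31·277

31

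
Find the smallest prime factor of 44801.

44801 is odd.
Digit sum 17, not divisible by 3.
Ends in 1: not divisible by 5.
7: 44801 = 7·6400 + 1
11: 44801 = 11·4072 + 9
13: 44801 = 13·3446 + 3
17: 44801 = 17·2635 + 6
19: 44801 = 19·2357 + 18
23: 44801 = 23·1947 + 20
29: 44801 = 29·1544 + 25
31: 44801 = 31·1445 + 6
37: 44801 = 37·1210 + 31
41: 44801 = 41·1092 + 29
43: 44801 = 43·1041 + 38
47: 44801 = 47·953 + 10
53: 44801 = 53·845 + 16
59: 44801 = 59·759 + 20
61: 44801 = 61·734 + 27
67: 44801 = 67·668 + 45
71: 44801 = 71·631

71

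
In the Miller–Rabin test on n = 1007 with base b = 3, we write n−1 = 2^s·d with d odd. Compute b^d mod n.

1007 − 1 = 1006 = 2^1 · 503, so d = 503.
3^1 ≡ 3 (mod 1007)
3^2 ≡ 3^2 = 9 ≡ 9 (mod 1007)
3^4 ≡ 9^2 = 81 ≡ 81 (mod 1007)
3^8 ≡ 81^2 = 6561 ≡ 519 (mod 1007)
3^16 ≡ 519^2 = 269361 ≡ 492 (mod 1007)
3^32 ≡ 492^2 = 242064 ≡ 384 (mod 1007)
3^64 ≡ 384^2 = 147456 ≡ 434 (mod 1007)
3^128 ≡ 434^2 = 188356 ≡ 47 (mod 1007)
3^256 ≡ 47^2 = 2209 ≡ 195 (mod 1007)
503 = 256 + 128 + 64 + 32 + 16 + 4 + 2 + 1 in binary powers of 2.
So 3^503 ≡ 195 · 47 · 434 · 384 · 492 · 81 · 9 · 3 ≡ 298 (mod 1007).
Squaring chain: 298; never reaches −1, so base 3 is a Miller–Rabin witness that 1007 is composite.

298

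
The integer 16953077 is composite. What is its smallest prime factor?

67

16953077 is odd.
Digit sum 38, not divisible by 3.
Ends in 7: not divisible by 5.
7: 16953077 = 7·2421868 + 1
11: 16953077 = 11·1541188 + 9
13: 16953077 = 13·1304082 + 11
17: 16953077 = 17·997239 + 14
19: 16953077 = 19·892267 + 4
23: 16953077 = 23·737090 + 7
29: 16953077 = 29·584588 + 25
31: 16953077 = 31·546873 + 14
37: 16953077 = 37·458191 + 10
41: 16953077 = 41·413489 + 28
43: 16953077 = 43·394257 + 26
47: 16953077 = 47·360703 + 36
53: 16953077 = 53·319869 + 20
59: 16953077 = 59·287340 + 17
61: 16953077 = 61·277919 + 18
67: 16953077 = 67·253031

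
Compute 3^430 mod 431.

3^1 ≡ 3 (mod 431)
3^2 ≡ 3^2 = 9 ≡ 9 (mod 431)
3^4 ≡ 9^2 = 81 ≡ 81 (mod 431)
3^8 ≡ 81^2 = 6561 ≡ 96 (mod 431)
3^16 ≡ 96^2 = 9216 ≡ 165 (mod 431)
3^32 ≡ 165^2 = 27225 ≡ 72 (mod 431)
3^64 ≡ 72^2 = 5184 ≡ 12 (mod 431)
3^128 ≡ 12^2 = 144 ≡ 144 (mod 431)
3^256 ≡ 144^2 = 20736 ≡ 48 (mod 431)
430 = 256 + 128 + 32 + 8 + 4 + 2 in binary powers of 2.
So 3^430 ≡ 48 · 144 · 72 · 96 · 81 · 9 ≡ 1 (mod 431).
Since the result is 1, base 3 gives no evidence that 431 is composite.

1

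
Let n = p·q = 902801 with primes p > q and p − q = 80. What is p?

Since p = q + 80, we have 902801 = q(q + 80), so q² + 80q − 902801 = 0.
Discriminant: 80² + 4·902801 = 6400 + 3611204 = 3617604; √3617604 = 1902.
q = (−80 + 1902)/2 = 911, and p = q + 80 = 991.
Check: 911 · 991 = 902801.

991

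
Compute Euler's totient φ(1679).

Factor: 1679 = 23 · 73.
φ(1679) = (23−1) · (73−1) = 22 · 72 = 1584.

1584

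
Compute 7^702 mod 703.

7^1 ≡ 7 (mod 703)
7^2 ≡ 7^2 = 49 ≡ 49 (mod 703)
7^4 ≡ 49^2 = 2401 ≡ 292 (mod 703)
7^8 ≡ 292^2 = 85264 ≡ 201 (mod 703)
7^16 ≡ 201^2 = 40401 ≡ 330 (mod 703)
7^32 ≡ 330^2 = 108900 ≡ 638 (mod 703)
7^64 ≡ 638^2 = 407044 ≡ 7 (mod 703)
7^128 ≡ 7^2 = 49 ≡ 49 (mod 703)
7^256 ≡ 49^2 = 2401 ≡ 292 (mod 703)
7^512 ≡ 292^2 = 85264 ≡ 201 (mod 703)
702 = 512 + 128 + 32 + 16 + 8 + 4 + 2 in binary powers of 2.
So 7^702 ≡ 201 · 49 · 638 · 330 · 201 · 292 · 49 ≡ 1 (mod 703).
Since the result is 1, base 7 gives no evidence that 703 is composite.

1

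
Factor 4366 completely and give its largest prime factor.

59

4366 = 2 · 2183
2183 = 37 · 59
59 is prime.
So 4366 = 2 · 37 · 59; the largest prime factor is 59.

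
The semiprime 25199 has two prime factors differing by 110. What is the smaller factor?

Since p = q + 110, we have 25199 = q(q + 110), so q² + 110q − 25199 = 0.
Discriminant: 110² + 4·25199 = 12100 + 100796 = 112896; √112896 = 336.
q = (−110 + 336)/2 = 113, and p = q + 110 = 223.
Check: 113 · 223 = 25199.

113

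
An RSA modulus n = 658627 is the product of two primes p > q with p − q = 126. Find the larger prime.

Since p = q + 126, we have 658627 = q(q + 126), so q² + 126q − 658627 = 0.
Discriminant: 126² + 4·658627 = 15876 + 2634508 = 2650384; √2650384 = 1628.
q = (−126 + 1628)/2 = 751, and p = q + 126 = 877.
Check: 751 · 877 = 658627.

877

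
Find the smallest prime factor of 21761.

47

21761 is odd.
Digit sum 17, not divisible by 3.
Ends in 1: not divisible by 5.
7: 21761 = 7·3108 + 5
11: 21761 = 11·1978 + 3
13: 21761 = 13·1673 + 12
17: 21761 = 17·1280 + 1
19: 21761 = 19·1145 + 6
23: 21761 = 23·946 + 3
29: 21761 = 29·750 + 11
31: 21761 = 31·701 + 30
37: 21761 = 37·588 + 5
41: 21761 = 41·530 + 31
43: 21761 = 43·506 + 3
47: 21761 = 47·463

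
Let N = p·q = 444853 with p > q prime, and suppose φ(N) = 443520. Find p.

673

φ(n) = (p−1)(q−1) = n − (p+q) + 1, so p + q = 444853 − 443520 + 1 = 1334.
p and q are the roots of t² − 1334t + 444853 = 0.
Discriminant: 1334² − 4·444853 = 1779556 − 1779412 = 144; √144 = 12.
q = (1334 − 12)/2 = 661, p = (1334 + 12)/2 = 673.
Check: 661 · 673 = 444853.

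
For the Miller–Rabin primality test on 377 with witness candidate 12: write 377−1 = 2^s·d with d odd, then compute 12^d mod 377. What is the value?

220

377 − 1 = 376 = 2^3 · 47, so d = 47.
12^1 ≡ 12 (mod 377)
12^2 ≡ 12^2 = 144 ≡ 144 (mod 377)
12^4 ≡ 144^2 = 20736 ≡ 1 (mod 377)
12^8 ≡ 1^2 = 1 ≡ 1 (mod 377)
12^16 ≡ 1^2 = 1 ≡ 1 (mod 377)
12^32 ≡ 1^2 = 1 ≡ 1 (mod 377)
47 = 32 + 8 + 4 + 2 + 1 in binary powers of 2.
So 12^47 ≡ 1 · 1 · 1 · 144 · 12 ≡ 220 (mod 377).
Squaring chain: 220 → 144 → 1; never reaches −1, so base 12 is a Miller–Rabin witness that 377 is composite.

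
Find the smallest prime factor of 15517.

15517 is odd.
Digit sum 19, not divisible by 3.
Ends in 7: not divisible by 5.
7: 15517 = 7·2216 + 5
11: 15517 = 11·1410 + 7
13: 15517 = 13·1193 + 8
17: 15517 = 17·912 + 13
19: 15517 = 19·816 + 13
23: 15517 = 23·674 + 15
29: 15517 = 29·535 + 2
31: 15517 = 31·500 + 17
37: 15517 = 37·419 + 14
41: 15517 = 41·378 + 19
43: 15517 = 43·360 + 37
47: 15517 = 47·330 + 7
53: 15517 = 53·292 + 41
59: 15517 = 59·263

59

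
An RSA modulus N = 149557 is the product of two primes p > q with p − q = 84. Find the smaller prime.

347

Since p = q + 84, we have 149557 = q(q + 84), so q² + 84q − 149557 = 0.
Discriminant: 84² + 4·149557 = 7056 + 598228 = 605284; √605284 = 778.
q = (−84 + 778)/2 = 347, and p = q + 84 = 431.
Check: 347 · 431 = 149557.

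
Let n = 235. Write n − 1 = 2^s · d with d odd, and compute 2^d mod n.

192

235 − 1 = 234 = 2^1 · 117, so d = 117.
2^1 ≡ 2 (mod 235)
2^2 ≡ 2^2 = 4 ≡ 4 (mod 235)
2^4 ≡ 4^2 = 16 ≡ 16 (mod 235)
2^8 ≡ 16^2 = 256 ≡ 21 (mod 235)
2^16 ≡ 21^2 = 441 ≡ 206 (mod 235)
2^32 ≡ 206^2 = 42436 ≡ 136 (mod 235)
2^64 ≡ 136^2 = 18496 ≡ 166 (mod 235)
117 = 64 + 32 + 16 + 4 + 1 in binary powers of 2.
So 2^117 ≡ 166 · 136 · 206 · 16 · 2 ≡ 192 (mod 235).
Squaring chain: 192; never reaches −1, so base 2 is a Miller–Rabin witness that 235 is composite.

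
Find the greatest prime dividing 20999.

83

20999 = 11 · 1909
1909 = 23 · 83
83 is prime.
So 20999 = 11 · 23 · 83; the largest prime factor is 83.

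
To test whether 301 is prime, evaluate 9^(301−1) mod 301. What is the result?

176

9^1 ≡ 9 (mod 301)
9^2 ≡ 9^2 = 81 ≡ 81 (mod 301)
9^4 ≡ 81^2 = 6561 ≡ 240 (mod 301)
9^8 ≡ 240^2 = 57600 ≡ 109 (mod 301)
9^16 ≡ 109^2 = 11881 ≡ 142 (mod 301)
9^32 ≡ 142^2 = 20164 ≡ 298 (mod 301)
9^64 ≡ 298^2 = 88804 ≡ 9 (mod 301)
9^128 ≡ 9^2 = 81 ≡ 81 (mod 301)
9^256 ≡ 81^2 = 6561 ≡ 240 (mod 301)
300 = 256 + 32 + 8 + 4 in binary powers of 2.
So 9^300 ≡ 240 · 298 · 109 · 240 ≡ 176 (mod 301).
Since 176 ≠ 1, base 9 is a Fermat witness: 301 is composite.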